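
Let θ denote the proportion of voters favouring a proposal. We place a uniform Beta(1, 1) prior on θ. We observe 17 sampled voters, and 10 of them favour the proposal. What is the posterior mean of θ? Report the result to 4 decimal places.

The binomial likelihood is conjugate to the Beta prior: with 10 successes and 7 failures, the posterior is Beta(1+10, 1+7) = Beta(11, 8).
Posterior mean = α/(α+β) = 11/19 = 0.5789.

Posterior mean ≈ 0.5789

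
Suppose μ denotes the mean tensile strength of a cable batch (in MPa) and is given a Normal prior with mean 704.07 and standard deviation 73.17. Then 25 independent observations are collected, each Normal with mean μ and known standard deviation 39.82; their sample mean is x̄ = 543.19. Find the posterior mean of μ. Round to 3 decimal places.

With known σ, the Normal prior is conjugate. Weight on the data is w = (n/σ²)/(n/σ² + 1/τ₀²) = 0.0157666/(0.0157666+0.00018678) = 0.98829.
Posterior mean = w·x̄ + (1−w)·μ₀ = 0.98829·543.19 + 0.011708·704.07 = 545.074.

Posterior mean ≈ 545.074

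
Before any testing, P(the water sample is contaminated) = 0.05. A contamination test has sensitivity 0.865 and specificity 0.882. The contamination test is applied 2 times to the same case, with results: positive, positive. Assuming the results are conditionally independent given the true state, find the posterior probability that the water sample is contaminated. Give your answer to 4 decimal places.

Posterior P(H) ≈ 0.7388

With H the event that the water sample is contaminated, the joint likelihood of the observed sequence is P(data|H) = 0.865·0.865 = 0.74823 and P(data|¬H) = 0.118·0.118 = 0.013924.
Bayes: P(H|data) = 0.05·0.74823 / (0.05·0.74823 + 0.95·0.013924) = 0.037411/0.050639 = 0.7388.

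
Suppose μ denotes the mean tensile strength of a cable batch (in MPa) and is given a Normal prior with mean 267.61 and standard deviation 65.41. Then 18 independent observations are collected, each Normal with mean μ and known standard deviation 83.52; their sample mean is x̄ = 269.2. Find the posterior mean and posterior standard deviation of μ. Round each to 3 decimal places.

With known σ, the Normal prior is conjugate. Weight on the data is w = (n/σ²)/(n/σ² + 1/τ₀²) = 0.00258043/(0.00258043+0.00023373) = 0.91695.
Posterior mean = w·x̄ + (1−w)·μ₀ = 0.91695·269.2 + 0.083055·267.61 = 269.068. Posterior variance = 1/(0.00258043+0.00023373) = 355.346, so SD = 18.851.

Posterior mean ≈ 269.068; posterior SD ≈ 18.851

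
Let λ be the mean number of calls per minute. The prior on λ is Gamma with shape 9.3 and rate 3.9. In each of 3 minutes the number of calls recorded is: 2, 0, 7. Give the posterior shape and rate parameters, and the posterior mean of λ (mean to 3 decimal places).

Posterior: Gamma(shape=18.3, rate=6.9); mean ≈ 2.652

Total count ∑xᵢ = 9 over n = 3 minutes.
Gamma is conjugate to the Poisson likelihood: posterior is Gamma(shape = 9.3+9 = 18.3, rate = 3.9+3 = 6.9).
E[λ | data] = 18.3/6.9 = 2.652.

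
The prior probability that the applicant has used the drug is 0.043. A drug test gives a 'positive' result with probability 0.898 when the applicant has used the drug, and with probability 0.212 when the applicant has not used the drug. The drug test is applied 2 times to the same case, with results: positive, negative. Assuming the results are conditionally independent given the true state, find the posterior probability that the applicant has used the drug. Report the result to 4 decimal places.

Posterior P(H) ≈ 0.0240

With H the event that the applicant has used the drug, the joint likelihood of the observed sequence is P(data|H) = 0.898·0.102 = 0.091596 and P(data|¬H) = 0.212·0.788 = 0.16706.
Bayes: P(H|data) = 0.043·0.091596 / (0.043·0.091596 + 0.957·0.16706) = 0.0039386/0.16381 = 0.0240.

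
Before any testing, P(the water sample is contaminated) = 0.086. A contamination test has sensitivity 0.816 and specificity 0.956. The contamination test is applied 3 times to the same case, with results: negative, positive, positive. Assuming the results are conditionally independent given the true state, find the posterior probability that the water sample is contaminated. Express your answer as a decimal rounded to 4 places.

Let H be the event that the water sample is contaminated; start with P(H) = 0.086. P('positive'|H) = 0.816, P('positive'|¬H) = 0.044.
Update on result 1 ('negative'): P(H) ← 0.184·0.0860 / (0.184·0.0860 + 0.956·0.9140) = 0.015824/0.88961 = 0.0178.
Update on result 2 ('positive'): P(H) ← 0.816·0.0178 / (0.816·0.0178 + 0.044·0.9822) = 0.014515/0.057732 = 0.2514.
Update on result 3 ('positive'): P(H) ← 0.816·0.2514 / (0.816·0.2514 + 0.044·0.7486) = 0.20515/0.23809 = 0.8617.

Posterior P(H) ≈ 0.8617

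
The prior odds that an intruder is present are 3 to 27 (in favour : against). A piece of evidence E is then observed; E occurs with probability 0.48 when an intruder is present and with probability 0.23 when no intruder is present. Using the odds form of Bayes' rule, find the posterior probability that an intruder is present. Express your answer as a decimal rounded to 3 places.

Posterior probability ≈ 0.188

Prior odds = 3/27 = 0.11111. In log-odds, ln(0.11111) = -2.1972.
Add log likelihood ratio: ln(2.0870) = 0.73571.
Posterior log-odds = -1.4615, so posterior odds = exp(-1.4615) = 0.23188. Converting, P(H|E) = 0.23188/1.2319 = 0.188.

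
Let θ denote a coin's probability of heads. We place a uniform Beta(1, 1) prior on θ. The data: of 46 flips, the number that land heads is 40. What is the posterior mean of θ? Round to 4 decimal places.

Posterior mean ≈ 0.8542

The binomial likelihood is conjugate to the Beta prior: with 40 successes and 6 failures, the posterior is Beta(1+40, 1+6) = Beta(41, 7).
E[θ | data] = 41/(41+7) = 0.8542.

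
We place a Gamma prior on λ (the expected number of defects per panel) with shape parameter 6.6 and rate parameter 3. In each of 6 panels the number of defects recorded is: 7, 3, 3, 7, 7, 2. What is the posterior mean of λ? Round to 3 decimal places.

Total count ∑xᵢ = 29 over n = 6 panels.
Gamma is conjugate to the Poisson likelihood: posterior is Gamma(shape = 6.6+29 = 35.6, rate = 3+6 = 9).
E[λ | data] = 35.6/9 = 3.956.

Posterior mean ≈ 3.956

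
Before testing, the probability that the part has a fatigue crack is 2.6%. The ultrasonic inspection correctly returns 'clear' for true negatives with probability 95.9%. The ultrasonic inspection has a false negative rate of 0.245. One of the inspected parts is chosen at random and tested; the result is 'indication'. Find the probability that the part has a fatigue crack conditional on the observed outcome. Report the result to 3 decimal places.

Let H be the event that the part has a fatigue crack. P(H) = 0.026, so P(¬H) = 0.974. With E the 'indication' result, P(E|H) = 0.755 and P(E|¬H) = 0.041.
P(E) = 0.755·0.026 + 0.041·0.974 = 0.019630 + 0.039934 = 0.059564.
By Bayes' theorem, P(H|E) = 0.019630 / 0.059564 = 0.330.

P(H | E) ≈ 0.330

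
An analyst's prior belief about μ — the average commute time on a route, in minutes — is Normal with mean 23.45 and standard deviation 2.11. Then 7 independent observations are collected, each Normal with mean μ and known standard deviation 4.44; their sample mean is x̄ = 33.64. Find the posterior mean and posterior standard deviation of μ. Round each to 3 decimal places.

Posterior mean ≈ 29.692; posterior SD ≈ 1.313

Prior precision 1/τ₀² = 1/2.11² = 0.224613; data precision n/σ² = 7/4.44² = 0.355085.
Posterior precision = 0.224613 + 0.355085 = 0.579698, giving posterior SD = 1/√0.579698 = 1.313.
Posterior mean = (0.224613·23.45 + 0.355085·33.64) / 0.579698 = 29.692.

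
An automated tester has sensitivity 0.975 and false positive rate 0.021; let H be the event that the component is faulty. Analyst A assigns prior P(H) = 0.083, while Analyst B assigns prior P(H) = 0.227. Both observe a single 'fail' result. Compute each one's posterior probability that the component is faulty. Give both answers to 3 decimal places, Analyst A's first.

The likelihood ratio for a 'fail' result is 0.975/0.021 = 46.429.
Analyst A: prior odds 0.083/0.917 = 0.090513; posterior odds 4.2024; posterior probability 0.808.
Analyst B: prior odds 0.227/0.773 = 0.29366; posterior odds 13.634; posterior probability 0.932.

Analyst A: 0.808; Analyst B: 0.932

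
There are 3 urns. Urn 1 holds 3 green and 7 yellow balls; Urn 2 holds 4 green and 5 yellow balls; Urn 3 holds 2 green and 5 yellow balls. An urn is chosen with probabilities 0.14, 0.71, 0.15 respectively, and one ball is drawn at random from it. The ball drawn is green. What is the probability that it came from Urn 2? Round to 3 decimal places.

Tabulate prior·likelihood by source: [1] prior 0.14, lik 0.3, product 0.04200; [2] prior 0.71, lik 0.4444, product 0.3156; [3] prior 0.15, lik 0.2857, product 0.04286.
Normalizing constant = 0.40041; the posterior for Urn 2 is its product over the sum, 0.3156/0.40041 = 0.788.

Posterior probability ≈ 0.788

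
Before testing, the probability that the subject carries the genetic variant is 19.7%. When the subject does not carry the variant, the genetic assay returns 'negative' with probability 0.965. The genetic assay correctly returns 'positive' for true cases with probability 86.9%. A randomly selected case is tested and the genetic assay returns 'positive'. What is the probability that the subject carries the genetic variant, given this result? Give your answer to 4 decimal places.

Let H be the event that the subject carries the genetic variant. P(H) = 0.197, so P(¬H) = 0.803. With E the 'positive' result, P(E|H) = 0.869 and P(E|¬H) = 0.035.
P(E) = 0.869·0.197 + 0.035·0.803 = 0.17119 + 0.028105 = 0.19930.
By Bayes' theorem, P(H|E) = 0.17119 / 0.19930 = 0.8590.

P(H | E) ≈ 0.8590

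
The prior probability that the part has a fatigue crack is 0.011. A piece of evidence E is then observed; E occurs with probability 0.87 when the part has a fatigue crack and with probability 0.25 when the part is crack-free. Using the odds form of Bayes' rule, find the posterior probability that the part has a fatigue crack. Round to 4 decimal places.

Prior odds = 0.011/(1−0.011) = 0.011122. In log-odds, ln(0.011122) = -4.4988.
Add log likelihood ratio: ln(3.4800) = 1.2470.
Posterior log-odds = -3.2518, so posterior odds = exp(-3.2518) = 0.038706. Converting, P(H|E) = 0.038706/1.0387 = 0.0373.

Posterior probability ≈ 0.0373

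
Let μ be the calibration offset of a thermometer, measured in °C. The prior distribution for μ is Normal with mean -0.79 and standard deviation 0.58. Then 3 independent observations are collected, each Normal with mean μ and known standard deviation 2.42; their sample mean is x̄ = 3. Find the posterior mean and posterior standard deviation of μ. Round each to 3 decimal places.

Prior precision 1/τ₀² = 1/0.58² = 2.97265; data precision n/σ² = 3/2.42² = 0.512260.
Posterior precision = 2.97265 + 0.512260 = 3.48491, giving posterior SD = 1/√3.48491 = 0.536.
Posterior mean = (2.97265·-0.79 + 0.512260·3) / 3.48491 = -0.233.

Posterior mean ≈ -0.233; posterior SD ≈ 0.536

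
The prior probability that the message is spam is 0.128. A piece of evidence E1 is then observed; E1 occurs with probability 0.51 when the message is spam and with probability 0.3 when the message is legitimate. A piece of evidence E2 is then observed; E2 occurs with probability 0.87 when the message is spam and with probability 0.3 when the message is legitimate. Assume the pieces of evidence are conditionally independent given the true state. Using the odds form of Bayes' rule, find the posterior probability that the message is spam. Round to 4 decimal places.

Posterior probability ≈ 0.4198

Prior odds = 0.128/(1−0.128) = 0.14679.
Likelihood ratio for E1 = 0.51/0.3 = 1.7000.
Likelihood ratio for E2 = 0.87/0.3 = 2.9000.
Posterior odds = prior odds × LR₁ × LR₂ = 0.72367.
Posterior probability = odds/(1+odds) = 0.72367/1.7237 = 0.4198.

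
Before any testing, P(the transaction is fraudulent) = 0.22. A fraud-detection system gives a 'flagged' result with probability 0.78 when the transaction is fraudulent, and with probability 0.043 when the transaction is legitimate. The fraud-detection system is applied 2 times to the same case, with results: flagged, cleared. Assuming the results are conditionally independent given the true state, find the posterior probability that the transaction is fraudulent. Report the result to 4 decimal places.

With H the event that the transaction is fraudulent, the joint likelihood of the observed sequence is P(data|H) = 0.78·0.22 = 0.17160 and P(data|¬H) = 0.043·0.957 = 0.041151.
Bayes: P(H|data) = 0.22·0.17160 / (0.22·0.17160 + 0.78·0.041151) = 0.037752/0.069850 = 0.5405.

Posterior P(H) ≈ 0.5405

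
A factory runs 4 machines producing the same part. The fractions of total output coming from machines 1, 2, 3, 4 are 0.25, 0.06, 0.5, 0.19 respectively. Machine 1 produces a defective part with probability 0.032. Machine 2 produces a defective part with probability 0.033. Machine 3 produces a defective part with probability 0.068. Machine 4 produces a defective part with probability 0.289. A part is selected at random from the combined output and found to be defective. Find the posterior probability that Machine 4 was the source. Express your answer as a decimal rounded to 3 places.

P(defective|M1) = 0.032; P(defective|M2) = 0.033; P(defective|M3) = 0.068; P(defective|M4) = 0.289.
Prior × likelihood for each source: 0.25·0.032=0.008000, 0.06·0.033=0.001980, 0.5·0.068=0.03400, 0.19·0.289=0.05491. Summing gives P(defective) = 0.098890.
P(Machine 4 | defective) = 0.05491 / 0.098890 = 0.555.

Posterior probability ≈ 0.555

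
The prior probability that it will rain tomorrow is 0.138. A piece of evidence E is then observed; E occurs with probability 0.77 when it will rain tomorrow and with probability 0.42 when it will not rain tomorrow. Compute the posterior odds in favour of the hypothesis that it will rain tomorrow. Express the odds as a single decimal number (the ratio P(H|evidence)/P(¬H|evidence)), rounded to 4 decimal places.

Posterior odds ≈ 0.2935

Prior odds = 0.138/(1−0.138) = 0.16009.
Likelihood ratio for E = 0.77/0.42 = 1.8333.
Posterior odds = prior odds × LR = 0.29350.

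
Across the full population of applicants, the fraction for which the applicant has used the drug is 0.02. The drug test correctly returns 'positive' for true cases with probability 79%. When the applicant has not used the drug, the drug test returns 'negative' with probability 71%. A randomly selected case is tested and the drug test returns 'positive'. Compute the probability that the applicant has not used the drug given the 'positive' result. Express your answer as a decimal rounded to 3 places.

Write H for 'the applicant has used the drug'. Prior odds H:¬H = 0.02/0.98 = 0.020408. For the 'positive' outcome, the likelihood ratio is 0.79/0.29 = 2.7241.
Posterior odds = 0.020408 × 2.7241 = 0.055595, so P(H|E) = 0.055595/(1+0.055595) = 0.053. Then P(¬H|E) = 1 − 0.053 = 0.947.

P(¬H | E) ≈ 0.947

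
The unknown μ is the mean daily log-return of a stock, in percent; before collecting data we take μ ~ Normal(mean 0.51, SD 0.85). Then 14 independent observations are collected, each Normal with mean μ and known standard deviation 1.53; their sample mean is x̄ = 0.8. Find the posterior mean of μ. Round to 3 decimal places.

Posterior mean ≈ 0.745

Prior precision 1/τ₀² = 1/0.85² = 1.38408; data precision n/σ² = 14/1.53² = 5.98061.
Posterior precision = 1.38408 + 5.98061 = 7.36469.
Posterior mean = (1.38408·0.51 + 5.98061·0.8) / 7.36469 = 0.745.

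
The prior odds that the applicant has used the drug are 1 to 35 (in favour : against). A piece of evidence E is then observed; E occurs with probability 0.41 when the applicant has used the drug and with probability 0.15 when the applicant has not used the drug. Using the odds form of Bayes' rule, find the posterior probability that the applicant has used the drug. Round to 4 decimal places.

Posterior probability ≈ 0.0724

Prior odds = 1/35 = 0.028571.
Likelihood ratio for E = 0.41/0.15 = 2.7333.
Posterior odds = prior odds × LR = 0.078095.
Posterior probability = odds/(1+odds) = 0.078095/1.0781 = 0.0724.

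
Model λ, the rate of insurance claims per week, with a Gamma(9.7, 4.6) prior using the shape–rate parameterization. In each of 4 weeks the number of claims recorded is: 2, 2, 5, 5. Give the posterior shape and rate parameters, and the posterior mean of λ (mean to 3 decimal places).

The Poisson likelihood adds the total count to the shape and the number of exposure periods to the rate. Here ∑xᵢ = 14 and n = 4, so shape 9.7→23.7 and rate 4.6→8.6.
Posterior mean = shape/rate = 23.7/8.6 = 2.756.

Posterior: Gamma(shape=23.7, rate=8.6); mean ≈ 2.756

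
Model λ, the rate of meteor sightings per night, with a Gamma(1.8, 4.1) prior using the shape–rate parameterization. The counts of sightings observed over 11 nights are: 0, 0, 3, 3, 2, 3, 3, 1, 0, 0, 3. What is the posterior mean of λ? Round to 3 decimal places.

Posterior mean ≈ 1.311

Total count ∑xᵢ = 18 over n = 11 nights.
Gamma is conjugate to the Poisson likelihood: posterior is Gamma(shape = 1.8+18 = 19.8, rate = 4.1+11 = 15.1).
Posterior mean = shape/rate = 19.8/15.1 = 1.311.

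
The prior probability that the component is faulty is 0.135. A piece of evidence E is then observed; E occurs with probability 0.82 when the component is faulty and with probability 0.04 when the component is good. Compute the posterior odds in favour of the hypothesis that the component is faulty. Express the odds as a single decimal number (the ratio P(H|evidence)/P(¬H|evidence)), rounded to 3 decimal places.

Posterior odds ≈ 3.199

Prior odds = 0.135/(1−0.135) = 0.15607. In log-odds, ln(0.15607) = -1.8575.
Add log likelihood ratio: ln(20.500) = 3.0204.
Posterior log-odds = 1.1630, so posterior odds = exp(1.1630) = 3.1994.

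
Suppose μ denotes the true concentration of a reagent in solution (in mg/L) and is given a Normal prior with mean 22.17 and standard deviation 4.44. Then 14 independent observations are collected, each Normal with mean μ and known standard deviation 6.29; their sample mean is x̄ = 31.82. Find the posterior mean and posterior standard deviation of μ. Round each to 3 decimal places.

With known σ, the Normal prior is conjugate. Weight on the data is w = (n/σ²)/(n/σ² + 1/τ₀²) = 0.353856/(0.353856+0.0507264) = 0.87462.
Posterior mean = w·x̄ + (1−w)·μ₀ = 0.87462·31.82 + 0.12538·22.17 = 30.610. Posterior variance = 1/(0.353856+0.0507264) = 2.47168, so SD = 1.572.

Posterior mean ≈ 30.610; posterior SD ≈ 1.572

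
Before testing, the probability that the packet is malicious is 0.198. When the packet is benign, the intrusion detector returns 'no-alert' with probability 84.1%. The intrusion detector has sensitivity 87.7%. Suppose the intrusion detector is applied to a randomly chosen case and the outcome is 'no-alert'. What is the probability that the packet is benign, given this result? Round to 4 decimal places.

Write H for 'the packet is malicious'. Prior odds H:¬H = 0.198/0.802 = 0.24688. For the 'no-alert' outcome, the likelihood ratio is 0.123/0.841 = 0.14625.
Posterior odds = 0.24688 × 0.14625 = 0.036108, so P(H|E) = 0.036108/(1+0.036108) = 0.0348. Then P(¬H|E) = 1 − 0.0348 = 0.9652.

P(¬H | E) ≈ 0.9652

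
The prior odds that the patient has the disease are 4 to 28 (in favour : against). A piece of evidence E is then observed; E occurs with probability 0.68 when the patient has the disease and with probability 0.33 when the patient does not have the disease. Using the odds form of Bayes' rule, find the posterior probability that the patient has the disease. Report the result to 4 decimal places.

Posterior probability ≈ 0.2274

Prior odds = 4/28 = 0.14286. In log-odds, ln(0.14286) = -1.9459.
Add log likelihood ratio: ln(2.0606) = 0.72300.
Posterior log-odds = -1.2229, so posterior odds = exp(-1.2229) = 0.29437. Converting, P(H|E) = 0.29437/1.2944 = 0.2274.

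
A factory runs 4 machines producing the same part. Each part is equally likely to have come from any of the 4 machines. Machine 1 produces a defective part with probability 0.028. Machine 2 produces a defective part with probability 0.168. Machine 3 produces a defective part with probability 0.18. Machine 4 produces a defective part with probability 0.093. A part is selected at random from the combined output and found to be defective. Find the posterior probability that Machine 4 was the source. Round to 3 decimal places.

Tabulate prior·likelihood by source: [1] prior 0.25, lik 0.028, product 0.007000; [2] prior 0.25, lik 0.168, product 0.04200; [3] prior 0.25, lik 0.18, product 0.04500; [4] prior 0.25, lik 0.093, product 0.02325.
Normalizing constant = 0.11725; the posterior for Machine 4 is its product over the sum, 0.02325/0.11725 = 0.198.

Posterior probability ≈ 0.198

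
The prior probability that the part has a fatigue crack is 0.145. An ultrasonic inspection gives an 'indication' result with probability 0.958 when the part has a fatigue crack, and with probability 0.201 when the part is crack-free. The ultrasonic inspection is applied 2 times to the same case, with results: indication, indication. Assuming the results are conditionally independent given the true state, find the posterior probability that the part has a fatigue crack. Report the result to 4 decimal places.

Let H be the event that the part has a fatigue crack; start with P(H) = 0.145. P('indication'|H) = 0.958, P('indication'|¬H) = 0.201.
Update on result 1 ('indication'): P(H) ← 0.958·0.1450 / (0.958·0.1450 + 0.201·0.8550) = 0.13891/0.31076 = 0.4470.
Update on result 2 ('indication'): P(H) ← 0.958·0.4470 / (0.958·0.4470 + 0.201·0.5530) = 0.42822/0.53937 = 0.7939.

Posterior P(H) ≈ 0.7939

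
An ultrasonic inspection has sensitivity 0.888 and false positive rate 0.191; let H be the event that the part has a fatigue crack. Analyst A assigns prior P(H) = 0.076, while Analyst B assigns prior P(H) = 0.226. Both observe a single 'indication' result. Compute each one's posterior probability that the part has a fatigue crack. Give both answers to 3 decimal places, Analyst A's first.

The likelihood ratio for an 'indication' result is 0.888/0.191 = 4.6492.
Analyst A: prior odds 0.076/0.924 = 0.082251; posterior odds 0.38240; posterior probability 0.277.
Analyst B: prior odds 0.226/0.774 = 0.29199; posterior odds 1.3575; posterior probability 0.576.

Analyst A: 0.277; Analyst B: 0.576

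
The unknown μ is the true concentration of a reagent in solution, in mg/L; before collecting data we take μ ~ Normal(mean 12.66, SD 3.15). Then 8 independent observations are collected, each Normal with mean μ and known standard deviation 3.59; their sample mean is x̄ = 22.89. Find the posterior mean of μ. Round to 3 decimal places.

Posterior mean ≈ 21.461

With known σ, the Normal prior is conjugate. Weight on the data is w = (n/σ²)/(n/σ² + 1/τ₀²) = 0.620728/(0.620728+0.100781) = 0.86032.
Posterior mean = w·x̄ + (1−w)·μ₀ = 0.86032·22.89 + 0.13968·12.66 = 21.461.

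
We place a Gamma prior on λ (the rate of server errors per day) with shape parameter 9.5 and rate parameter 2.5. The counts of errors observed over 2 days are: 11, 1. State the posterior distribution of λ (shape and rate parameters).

Total count ∑xᵢ = 12 over n = 2 days.
Gamma is conjugate to the Poisson likelihood: posterior is Gamma(shape = 9.5+12 = 21.5, rate = 2.5+2 = 4.5).

Posterior: Gamma(shape=21.5, rate=4.5)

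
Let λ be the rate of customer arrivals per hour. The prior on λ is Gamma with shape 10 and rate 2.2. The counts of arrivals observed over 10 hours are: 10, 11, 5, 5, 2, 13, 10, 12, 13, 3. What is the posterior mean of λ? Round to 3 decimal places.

The Poisson likelihood adds the total count to the shape and the number of exposure periods to the rate. Here ∑xᵢ = 84 and n = 10, so shape 10→94 and rate 2.2→12.2.
Posterior mean = shape/rate = 94/12.2 = 7.705.

Posterior mean ≈ 7.705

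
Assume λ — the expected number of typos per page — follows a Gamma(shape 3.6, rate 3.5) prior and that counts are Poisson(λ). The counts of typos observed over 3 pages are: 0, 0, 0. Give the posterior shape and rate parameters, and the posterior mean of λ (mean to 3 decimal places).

Posterior: Gamma(shape=3.6, rate=6.5); mean ≈ 0.554

Total count ∑xᵢ = 0 over n = 3 pages.
Gamma is conjugate to the Poisson likelihood: posterior is Gamma(shape = 3.6+0 = 3.6, rate = 3.5+3 = 6.5).
E[λ | data] = 3.6/6.5 = 0.554.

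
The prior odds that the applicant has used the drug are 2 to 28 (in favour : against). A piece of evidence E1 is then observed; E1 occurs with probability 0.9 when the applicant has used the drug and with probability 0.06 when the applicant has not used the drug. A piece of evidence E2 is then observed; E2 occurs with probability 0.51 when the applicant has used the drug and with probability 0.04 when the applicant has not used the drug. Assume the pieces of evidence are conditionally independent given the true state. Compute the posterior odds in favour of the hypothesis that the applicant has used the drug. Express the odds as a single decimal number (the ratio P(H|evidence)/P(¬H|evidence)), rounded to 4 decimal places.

Prior odds = 2/28 = 0.071429. In log-odds, ln(0.071429) = -2.6391.
Add log likelihood ratios: ln(15.000) + ln(12.750) = 5.2536.
Posterior log-odds = 2.6145, so posterior odds = exp(2.6145) = 13.661.

Posterior odds ≈ 13.6607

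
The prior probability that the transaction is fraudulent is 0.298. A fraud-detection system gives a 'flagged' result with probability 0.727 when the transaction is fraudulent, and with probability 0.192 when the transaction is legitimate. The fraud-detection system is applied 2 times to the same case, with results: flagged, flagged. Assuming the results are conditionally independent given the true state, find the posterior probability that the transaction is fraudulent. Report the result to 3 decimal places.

Posterior P(H) ≈ 0.859

Let H be the event that the transaction is fraudulent; start with P(H) = 0.298. P('flagged'|H) = 0.727, P('flagged'|¬H) = 0.192.
Update on result 1 ('flagged'): P(H) ← 0.727·0.2980 / (0.727·0.2980 + 0.192·0.7020) = 0.21665/0.35143 = 0.6165.
Update on result 2 ('flagged'): P(H) ← 0.727·0.6165 / (0.727·0.6165 + 0.192·0.3835) = 0.44817/0.52181 = 0.8589.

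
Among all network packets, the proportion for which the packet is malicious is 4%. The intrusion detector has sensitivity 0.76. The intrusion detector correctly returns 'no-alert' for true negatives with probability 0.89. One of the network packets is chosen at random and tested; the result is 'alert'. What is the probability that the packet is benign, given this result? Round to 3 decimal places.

P(¬H | E) ≈ 0.776

Write H for 'the packet is malicious'. Prior odds H:¬H = 0.04/0.96 = 0.041667. For the 'alert' outcome, the likelihood ratio is 0.76/0.11 = 6.9091.
Posterior odds = 0.041667 × 6.9091 = 0.28788, so P(H|E) = 0.28788/(1+0.28788) = 0.224. Then P(¬H|E) = 1 − 0.224 = 0.776.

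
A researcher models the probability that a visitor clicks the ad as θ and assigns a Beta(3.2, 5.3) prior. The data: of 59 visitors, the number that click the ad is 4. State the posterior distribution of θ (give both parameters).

Posterior: Beta(7.2, 60.3)

The binomial likelihood is conjugate to the Beta prior: with 4 successes and 55 failures, the posterior is Beta(3.2+4, 5.3+55) = Beta(7.2, 60.3).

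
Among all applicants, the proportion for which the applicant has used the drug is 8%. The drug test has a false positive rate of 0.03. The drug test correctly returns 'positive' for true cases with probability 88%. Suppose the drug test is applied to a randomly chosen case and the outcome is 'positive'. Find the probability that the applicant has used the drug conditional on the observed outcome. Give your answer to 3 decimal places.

P(H | E) ≈ 0.718

Write H for 'the applicant has used the drug'. Prior odds H:¬H = 0.08/0.92 = 0.086957. For the 'positive' outcome, the likelihood ratio is 0.88/0.03 = 29.333.
Posterior odds = 0.086957 × 29.333 = 2.5507, so P(H|E) = 2.5507/(1+2.5507) = 0.718.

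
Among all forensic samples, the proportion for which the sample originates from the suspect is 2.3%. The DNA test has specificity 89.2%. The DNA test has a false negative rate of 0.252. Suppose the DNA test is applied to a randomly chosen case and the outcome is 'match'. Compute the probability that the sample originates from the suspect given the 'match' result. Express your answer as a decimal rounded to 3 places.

P(H | E) ≈ 0.140

Let H be the event that the sample originates from the suspect. P(H) = 0.023, so P(¬H) = 0.977. With E the 'match' result, P(E|H) = 0.748 and P(E|¬H) = 0.108.
P(E) = 0.748·0.023 + 0.108·0.977 = 0.017204 + 0.10552 = 0.12272.
By Bayes' theorem, P(H|E) = 0.017204 / 0.12272 = 0.140.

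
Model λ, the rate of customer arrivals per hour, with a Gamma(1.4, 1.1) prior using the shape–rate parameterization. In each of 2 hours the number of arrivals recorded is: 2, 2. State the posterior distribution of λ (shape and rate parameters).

The Poisson likelihood adds the total count to the shape and the number of exposure periods to the rate. Here ∑xᵢ = 4 and n = 2, so shape 1.4→5.4 and rate 1.1→3.1.

Posterior: Gamma(shape=5.4, rate=3.1)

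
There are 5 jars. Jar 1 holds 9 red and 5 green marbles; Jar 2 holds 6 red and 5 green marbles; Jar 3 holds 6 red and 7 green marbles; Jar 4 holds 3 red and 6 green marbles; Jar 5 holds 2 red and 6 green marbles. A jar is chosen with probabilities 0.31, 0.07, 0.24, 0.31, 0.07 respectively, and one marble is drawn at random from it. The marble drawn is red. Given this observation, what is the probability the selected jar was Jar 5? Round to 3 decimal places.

Posterior probability ≈ 0.037

Tabulate prior·likelihood by source: [1] prior 0.31, lik 0.6429, product 0.1993; [2] prior 0.07, lik 0.5455, product 0.03818; [3] prior 0.24, lik 0.4615, product 0.1108; [4] prior 0.31, lik 0.3333, product 0.1033; [5] prior 0.07, lik 0.25, product 0.01750.
Normalizing constant = 0.46907; the posterior for Jar 5 is its product over the sum, 0.01750/0.46907 = 0.037.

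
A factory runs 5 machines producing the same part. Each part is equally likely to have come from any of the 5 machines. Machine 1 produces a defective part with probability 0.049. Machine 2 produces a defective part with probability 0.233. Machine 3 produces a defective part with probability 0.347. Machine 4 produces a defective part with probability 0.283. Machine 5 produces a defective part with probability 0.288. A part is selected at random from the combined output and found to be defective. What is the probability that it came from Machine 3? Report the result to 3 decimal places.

Posterior probability ≈ 0.289

P(defective|M1) = 0.049; P(defective|M2) = 0.233; P(defective|M3) = 0.347; P(defective|M4) = 0.283; P(defective|M5) = 0.288.
Prior × likelihood for each source: 0.2·0.049=0.009800, 0.2·0.233=0.04660, 0.2·0.347=0.06940, 0.2·0.283=0.05660, 0.2·0.288=0.05760. Summing gives P(defective) = 0.24000.
P(Machine 3 | defective) = 0.06940 / 0.24000 = 0.289.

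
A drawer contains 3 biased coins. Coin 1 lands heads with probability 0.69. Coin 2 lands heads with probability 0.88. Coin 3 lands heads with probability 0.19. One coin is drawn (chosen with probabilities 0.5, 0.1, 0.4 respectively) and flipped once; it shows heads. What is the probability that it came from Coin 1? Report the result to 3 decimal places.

Posterior probability ≈ 0.678

Tabulate prior·likelihood by source: [1] prior 0.5, lik 0.69, product 0.3450; [2] prior 0.1, lik 0.88, product 0.08800; [3] prior 0.4, lik 0.19, product 0.07600.
Normalizing constant = 0.50900; the posterior for Coin 1 is its product over the sum, 0.3450/0.50900 = 0.678.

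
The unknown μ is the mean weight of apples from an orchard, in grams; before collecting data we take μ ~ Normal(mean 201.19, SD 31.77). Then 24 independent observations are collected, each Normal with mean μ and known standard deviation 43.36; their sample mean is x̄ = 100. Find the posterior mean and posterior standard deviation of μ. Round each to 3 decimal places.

With known σ, the Normal prior is conjugate. Weight on the data is w = (n/σ²)/(n/σ² + 1/τ₀²) = 0.0127653/(0.0127653+0.00099075) = 0.92798.
Posterior mean = w·x̄ + (1−w)·μ₀ = 0.92798·100 + 0.072023·201.19 = 107.288. Posterior variance = 1/(0.0127653+0.00099075) = 72.6950, so SD = 8.526.

Posterior mean ≈ 107.288; posterior SD ≈ 8.526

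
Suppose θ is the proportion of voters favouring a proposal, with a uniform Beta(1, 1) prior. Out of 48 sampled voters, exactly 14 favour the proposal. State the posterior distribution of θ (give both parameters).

Observing 14 successes and 34 failures updates Beta(1, 1) by adding the success and failure counts to the two shape parameters: α = 1+14 = 15, β = 1+34 = 35.

Posterior: Beta(15, 35)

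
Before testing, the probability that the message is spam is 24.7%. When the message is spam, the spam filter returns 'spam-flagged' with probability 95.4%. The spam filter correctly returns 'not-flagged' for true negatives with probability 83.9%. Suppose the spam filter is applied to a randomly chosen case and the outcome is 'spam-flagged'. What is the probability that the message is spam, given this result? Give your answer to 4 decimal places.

P(H | E) ≈ 0.6603

Write H for 'the message is spam'. Prior odds H:¬H = 0.247/0.753 = 0.32802. For the 'spam-flagged' outcome, the likelihood ratio is 0.954/0.161 = 5.9255.
Posterior odds = 0.32802 × 5.9255 = 1.9437, so P(H|E) = 1.9437/(1+1.9437) = 0.6603.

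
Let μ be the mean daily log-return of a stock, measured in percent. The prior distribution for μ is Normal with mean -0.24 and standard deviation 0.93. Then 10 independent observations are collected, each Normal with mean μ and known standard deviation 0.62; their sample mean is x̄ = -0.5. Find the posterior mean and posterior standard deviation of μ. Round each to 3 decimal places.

With known σ, the Normal prior is conjugate. Weight on the data is w = (n/σ²)/(n/σ² + 1/τ₀²) = 26.0146/(26.0146+1.15620) = 0.95745.
Posterior mean = w·x̄ + (1−w)·μ₀ = 0.95745·-0.5 + 0.042553·-0.24 = -0.489. Posterior variance = 1/(26.0146+1.15620) = 0.0368043, so SD = 0.192.

Posterior mean ≈ -0.489; posterior SD ≈ 0.192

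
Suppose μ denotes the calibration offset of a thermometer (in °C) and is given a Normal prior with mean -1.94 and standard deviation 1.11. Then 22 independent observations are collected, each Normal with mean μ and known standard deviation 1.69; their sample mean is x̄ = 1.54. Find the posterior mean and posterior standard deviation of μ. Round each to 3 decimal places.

Prior precision 1/τ₀² = 1/1.11² = 0.811622; data precision n/σ² = 22/1.69² = 7.70281.
Posterior precision = 0.811622 + 7.70281 = 8.51443, giving posterior SD = 1/√8.51443 = 0.343.
Posterior mean = (0.811622·-1.94 + 7.70281·1.54) / 8.51443 = 1.208.

Posterior mean ≈ 1.208; posterior SD ≈ 0.343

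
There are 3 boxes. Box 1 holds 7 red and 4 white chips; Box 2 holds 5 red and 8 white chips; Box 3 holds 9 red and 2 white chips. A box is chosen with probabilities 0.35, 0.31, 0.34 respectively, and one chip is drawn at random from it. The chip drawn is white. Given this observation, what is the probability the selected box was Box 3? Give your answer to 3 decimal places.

Tabulate prior·likelihood by source: [1] prior 0.35, lik 0.3636, product 0.1273; [2] prior 0.31, lik 0.6154, product 0.1908; [3] prior 0.34, lik 0.1818, product 0.06182.
Normalizing constant = 0.37986; the posterior for Box 3 is its product over the sum, 0.06182/0.37986 = 0.163.

Posterior probability ≈ 0.163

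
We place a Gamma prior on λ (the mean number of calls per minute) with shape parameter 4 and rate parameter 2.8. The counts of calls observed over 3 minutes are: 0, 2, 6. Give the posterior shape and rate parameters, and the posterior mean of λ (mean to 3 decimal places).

Total count ∑xᵢ = 8 over n = 3 minutes.
Gamma is conjugate to the Poisson likelihood: posterior is Gamma(shape = 4+8 = 12, rate = 2.8+3 = 5.8).
Posterior mean = shape/rate = 12/5.8 = 2.069.

Posterior: Gamma(shape=12, rate=5.8); mean ≈ 2.069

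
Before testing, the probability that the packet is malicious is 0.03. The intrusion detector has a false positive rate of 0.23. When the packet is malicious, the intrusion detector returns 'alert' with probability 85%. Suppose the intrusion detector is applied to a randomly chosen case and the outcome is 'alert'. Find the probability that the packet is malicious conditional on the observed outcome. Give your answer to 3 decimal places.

Let H be the event that the packet is malicious. P(H) = 0.03, so P(¬H) = 0.97. With E the 'alert' result, P(E|H) = 0.85 and P(E|¬H) = 0.23.
P(E) = 0.85·0.03 + 0.23·0.97 = 0.025500 + 0.22310 = 0.24860.
By Bayes' theorem, P(H|E) = 0.025500 / 0.24860 = 0.103.

P(H | E) ≈ 0.103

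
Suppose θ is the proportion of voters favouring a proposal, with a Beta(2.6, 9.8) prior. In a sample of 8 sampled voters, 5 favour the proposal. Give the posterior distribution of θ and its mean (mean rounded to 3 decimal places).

The binomial likelihood is conjugate to the Beta prior: with 5 successes and 3 failures, the posterior is Beta(2.6+5, 9.8+3) = Beta(7.6, 12.8).
E[θ | data] = 7.6/(7.6+12.8) = 0.373.

Posterior: Beta(7.6, 12.8); mean ≈ 0.373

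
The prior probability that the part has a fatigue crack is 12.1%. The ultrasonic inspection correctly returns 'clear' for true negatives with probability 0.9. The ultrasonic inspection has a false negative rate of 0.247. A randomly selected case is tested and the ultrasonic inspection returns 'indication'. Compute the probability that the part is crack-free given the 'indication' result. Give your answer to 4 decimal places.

Let H be the event that the part has a fatigue crack. P(H) = 0.121, so P(¬H) = 0.879. With E the 'indication' result, P(E|H) = 0.753 and P(E|¬H) = 0.1.
P(E) = 0.753·0.121 + 0.1·0.879 = 0.091113 + 0.087900 = 0.17901.
By Bayes' theorem, P(H|E) = 0.091113 / 0.17901 = 0.5090. Hence P(¬H|E) = 1 − 0.5090 = 0.4910.

P(¬H | E) ≈ 0.4910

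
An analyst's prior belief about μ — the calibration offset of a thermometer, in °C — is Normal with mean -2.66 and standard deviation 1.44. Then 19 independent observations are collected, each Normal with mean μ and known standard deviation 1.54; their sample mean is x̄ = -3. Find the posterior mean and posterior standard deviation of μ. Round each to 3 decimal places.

Posterior mean ≈ -2.981; posterior SD ≈ 0.343

Prior precision 1/τ₀² = 1/1.44² = 0.482253; data precision n/σ² = 19/1.54² = 8.01147.
Posterior precision = 0.482253 + 8.01147 = 8.49372, giving posterior SD = 1/√8.49372 = 0.343.
Posterior mean = (0.482253·-2.66 + 8.01147·-3) / 8.49372 = -2.981.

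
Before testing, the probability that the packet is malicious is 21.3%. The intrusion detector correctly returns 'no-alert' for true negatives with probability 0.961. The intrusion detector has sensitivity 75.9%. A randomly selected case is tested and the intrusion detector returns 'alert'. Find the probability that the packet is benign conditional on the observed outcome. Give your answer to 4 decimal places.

P(¬H | E) ≈ 0.1596

Let H be the event that the packet is malicious. P(H) = 0.213, so P(¬H) = 0.787. With E the 'alert' result, P(E|H) = 0.759 and P(E|¬H) = 0.039.
P(E) = 0.759·0.213 + 0.039·0.787 = 0.16167 + 0.030693 = 0.19236.
By Bayes' theorem, P(H|E) = 0.16167 / 0.19236 = 0.8404. Hence P(¬H|E) = 1 − 0.8404 = 0.1596.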